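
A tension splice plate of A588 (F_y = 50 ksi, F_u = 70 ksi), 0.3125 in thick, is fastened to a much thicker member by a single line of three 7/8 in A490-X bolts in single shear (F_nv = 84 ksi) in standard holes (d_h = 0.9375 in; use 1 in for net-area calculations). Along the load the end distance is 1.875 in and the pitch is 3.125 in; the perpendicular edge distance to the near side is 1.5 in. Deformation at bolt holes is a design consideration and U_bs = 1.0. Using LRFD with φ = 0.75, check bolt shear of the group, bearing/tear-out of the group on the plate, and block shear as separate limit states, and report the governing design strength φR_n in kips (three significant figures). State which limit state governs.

71.8 kips (block shear governs)

Bolt shear: A_b = π·0.875²/4 = 0.6013 in²; R_n = 84 × 0.6013 × 3 × 1 = 151.5 kips → 0.75 × 151.5 = 114 kips.
Bearing: edge l_c = 1.406, r_n = 36.91 kips; interior l_c = 2.188, r_n = 45.94 kips; R_n = 36.91 + 2·45.94 = 128.8 kips → 96.6 kips.
Block shear: A_gv = 2.539, A_nv = 1.758, A_nt = 0.3125 in²; R_n = min(0.6F_uA_nv, 0.6F_yA_gv) + U_bs·F_u·A_nt = 95.7 kips → 71.8 kips.
Block shear governs: 71.8 kips.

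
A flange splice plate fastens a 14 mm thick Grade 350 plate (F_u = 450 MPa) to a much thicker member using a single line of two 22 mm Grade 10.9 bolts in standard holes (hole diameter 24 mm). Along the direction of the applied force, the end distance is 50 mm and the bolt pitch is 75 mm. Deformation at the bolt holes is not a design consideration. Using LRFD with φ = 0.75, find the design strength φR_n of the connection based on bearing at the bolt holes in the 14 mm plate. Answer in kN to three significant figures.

Per bolt r_n = 1.5 l_c t F_u ≤ 3.0 d t F_u; upper limit = 3.0 × 22 × 14 × 450 / 1000 = 415.8 kN.
Edge bolt: l_c = 50 − 24/2 = 38 mm → 1.5 × 38 × 14 × 450 / 1000 = 359.1 → r_n = 359.1 kN.
Interior bolts: l_c = 75 − 24 = 51 mm → 1.5 × 51 × 14 × 450 / 1000 = 481.9 → r_n = 415.8 kN.
R_n = 1 × 359.1 + 1 × 415.8 = 774.9 kN.
Design strength φR_n = 0.75 × 774.9 = 581 kN.

581 kN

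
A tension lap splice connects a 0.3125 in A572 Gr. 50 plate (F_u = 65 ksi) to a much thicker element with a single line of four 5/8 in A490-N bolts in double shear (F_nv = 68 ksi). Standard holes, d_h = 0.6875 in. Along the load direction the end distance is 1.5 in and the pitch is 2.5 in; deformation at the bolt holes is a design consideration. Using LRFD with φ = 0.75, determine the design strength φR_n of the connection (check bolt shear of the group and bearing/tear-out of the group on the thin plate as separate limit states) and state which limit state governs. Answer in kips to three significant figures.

89.7 kips (bearing governs)

Bolt shear: A_b = π·0.625²/4 = 0.3068 in²; R_n = 68 × 0.3068 × 4 × 2 = 166.9 kips → 0.75 × 166.9 = 125 kips.
Bearing (1.2 l_c t F_u ≤ 2.4 d t F_u): upper limit = 2.4·0.625·0.3125·65 = 30.47 kips.
  Edge l_c = 1.5 − 0.6875/2 = 1.156 → r_n = 28.18 kips; interior l_c = 2.5 − 0.6875 = 1.812 → r_n = 30.47 kips.
  R_n,bearing = 1·28.18 + 3·30.47 = 119.6 kips → 0.75 × 119.6 = 89.7 kips.
Bearing governs: 89.7 kips.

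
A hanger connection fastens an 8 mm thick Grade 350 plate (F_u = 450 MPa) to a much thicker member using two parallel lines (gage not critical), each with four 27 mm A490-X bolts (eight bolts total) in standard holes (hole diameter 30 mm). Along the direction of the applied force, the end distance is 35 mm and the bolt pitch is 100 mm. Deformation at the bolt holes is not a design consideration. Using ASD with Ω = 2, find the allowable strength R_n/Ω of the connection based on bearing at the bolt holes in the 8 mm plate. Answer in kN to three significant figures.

983 kN

Per bolt r_n = 1.5 l_c t F_u ≤ 3.0 d t F_u; upper limit = 3.0 × 27 × 8 × 450 / 1000 = 291.6 kN.
Edge bolt: l_c = 35 − 30/2 = 20 mm → 1.5 × 20 × 8 × 450 / 1000 = 108 → r_n = 108 kN.
Interior bolts: l_c = 100 − 30 = 70 mm → 1.5 × 70 × 8 × 450 / 1000 = 378 → r_n = 291.6 kN.
R_n = 2 × 108 + 6 × 291.6 = 1966 kN.
Allowable strength R_n/Ω = 1966 / 2 = 983 kN.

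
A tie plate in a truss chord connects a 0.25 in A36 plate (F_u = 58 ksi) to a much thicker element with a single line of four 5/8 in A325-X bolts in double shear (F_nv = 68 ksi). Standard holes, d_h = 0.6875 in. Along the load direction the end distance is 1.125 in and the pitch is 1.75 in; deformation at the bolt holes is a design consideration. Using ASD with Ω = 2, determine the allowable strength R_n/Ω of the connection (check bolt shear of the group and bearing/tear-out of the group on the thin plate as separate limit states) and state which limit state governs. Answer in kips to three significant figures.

Bolt shear: A_b = π·0.625²/4 = 0.3068 in²; R_n = 68 × 0.3068 × 4 × 2 = 166.9 kips → 166.9 / 2 = 83.4 kips.
Bearing (1.2 l_c t F_u ≤ 2.4 d t F_u): upper limit = 2.4·0.625·0.25·58 = 21.75 kips.
  Edge l_c = 1.125 − 0.6875/2 = 0.7812 → r_n = 13.59 kips; interior l_c = 1.75 − 0.6875 = 1.062 → r_n = 18.49 kips.
  R_n,bearing = 1·13.59 + 3·18.49 = 69.06 kips → 69.06 / 2 = 34.5 kips.
Bearing governs: 34.5 kips.

34.5 kips (bearing governs)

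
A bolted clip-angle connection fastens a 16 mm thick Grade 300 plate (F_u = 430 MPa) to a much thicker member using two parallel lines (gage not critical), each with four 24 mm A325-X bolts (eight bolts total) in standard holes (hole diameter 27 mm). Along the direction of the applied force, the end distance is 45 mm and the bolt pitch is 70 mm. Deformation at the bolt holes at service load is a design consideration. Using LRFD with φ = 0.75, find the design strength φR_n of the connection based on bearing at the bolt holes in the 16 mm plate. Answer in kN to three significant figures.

1990 kN

Per bolt r_n = 1.2 l_c t F_u ≤ 2.4 d t F_u; upper limit = 2.4 × 24 × 16 × 430 / 1000 = 396.3 kN.
Edge bolt: l_c = 45 − 27/2 = 31.5 mm → 1.2 × 31.5 × 16 × 430 / 1000 = 260.1 → r_n = 260.1 kN.
Interior bolts: l_c = 70 − 27 = 43 mm → 1.2 × 43 × 16 × 430 / 1000 = 355 → r_n = 355 kN.
R_n = 2 × 260.1 + 6 × 355 = 2650 kN.
Design strength φR_n = 0.75 × 2650 = 1990 kN.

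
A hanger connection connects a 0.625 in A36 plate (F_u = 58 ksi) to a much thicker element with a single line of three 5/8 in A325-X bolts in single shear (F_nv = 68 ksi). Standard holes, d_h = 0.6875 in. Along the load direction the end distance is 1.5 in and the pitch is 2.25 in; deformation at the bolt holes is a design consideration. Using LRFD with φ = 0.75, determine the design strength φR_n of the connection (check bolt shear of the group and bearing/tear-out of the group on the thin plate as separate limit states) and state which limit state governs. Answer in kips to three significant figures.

46.9 kips (bolt shear governs)

Bolt shear: A_b = π·0.625²/4 = 0.3068 in²; R_n = 68 × 0.3068 × 3 × 1 = 62.59 kips → 0.75 × 62.59 = 46.9 kips.
Bearing (1.2 l_c t F_u ≤ 2.4 d t F_u): upper limit = 2.4·0.625·0.625·58 = 54.38 kips.
  Edge l_c = 1.5 − 0.6875/2 = 1.156 → r_n = 50.3 kips; interior l_c = 2.25 − 0.6875 = 1.562 → r_n = 54.38 kips.
  R_n,bearing = 1·50.3 + 2·54.38 = 159 kips → 0.75 × 159 = 119 kips.
Bolt shear governs: 46.9 kips.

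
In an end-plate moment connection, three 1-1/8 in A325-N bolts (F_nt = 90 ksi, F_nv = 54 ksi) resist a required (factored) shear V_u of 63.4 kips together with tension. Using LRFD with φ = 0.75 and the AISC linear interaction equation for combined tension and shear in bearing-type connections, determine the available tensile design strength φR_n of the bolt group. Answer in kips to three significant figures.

A_b = π·1.125²/4 = 0.994 in²; f_rv = 63.4 / (3 × 0.994) = 21.26 ksi.
F'_nt = 1.3 F_nt − (F_nt / φF_nv) f_rv = 1.3·90 − (90/(0.75·54))·21.26 = 69.75 ksi, capped at F_nt → F'_nt = 69.75 ksi.
R_n = F'_nt · A_b · n = 69.75 × 0.994 × 3 = 208 kips.
Design strength φR_n = 0.75 × 208 = 156 kips.

156 kips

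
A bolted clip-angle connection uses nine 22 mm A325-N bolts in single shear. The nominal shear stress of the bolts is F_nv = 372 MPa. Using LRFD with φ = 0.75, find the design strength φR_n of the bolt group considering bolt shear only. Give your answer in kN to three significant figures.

A_b = π × 22² / 4 = 380.1 mm².
R_n = F_nv · A_b · n · n_s = 372 × 380.1 × 9 × 1 / 1000 = 1273 kN.
Design strength φR_n = 0.75 × 1273 = 955 kN.

955 kN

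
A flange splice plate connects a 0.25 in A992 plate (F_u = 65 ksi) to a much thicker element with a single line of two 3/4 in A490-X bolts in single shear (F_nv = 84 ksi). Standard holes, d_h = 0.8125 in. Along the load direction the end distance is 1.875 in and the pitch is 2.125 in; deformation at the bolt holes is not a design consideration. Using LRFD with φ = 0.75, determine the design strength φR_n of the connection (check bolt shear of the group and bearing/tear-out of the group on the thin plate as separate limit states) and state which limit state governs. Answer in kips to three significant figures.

50.8 kips (bearing governs)

Bolt shear: A_b = π·0.75²/4 = 0.4418 in²; R_n = 84 × 0.4418 × 2 × 1 = 74.22 kips → 0.75 × 74.22 = 55.7 kips.
Bearing (1.5 l_c t F_u ≤ 3.0 d t F_u): upper limit = 3.0·0.75·0.25·65 = 36.56 kips.
  Edge l_c = 1.875 − 0.8125/2 = 1.469 → r_n = 35.8 kips; interior l_c = 2.125 − 0.8125 = 1.312 → r_n = 31.99 kips.
  R_n,bearing = 1·35.8 + 1·31.99 = 67.79 kips → 0.75 × 67.79 = 50.8 kips.
Bearing governs: 50.8 kips.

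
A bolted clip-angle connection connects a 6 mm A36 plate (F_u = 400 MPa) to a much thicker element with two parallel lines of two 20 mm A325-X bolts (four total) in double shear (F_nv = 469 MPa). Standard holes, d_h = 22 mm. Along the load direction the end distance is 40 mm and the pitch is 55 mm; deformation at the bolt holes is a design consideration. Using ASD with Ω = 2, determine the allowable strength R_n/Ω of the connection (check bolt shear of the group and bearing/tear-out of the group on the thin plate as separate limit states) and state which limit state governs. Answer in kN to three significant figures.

Bolt shear: A_b = π·20²/4 = 314.2 mm²; R_n = 469 × 314.2 × 4 × 2 / 1000 = 1179 kN → 1179 / 2 = 589 kN.
Bearing (1.2 l_c t F_u ≤ 2.4 d t F_u): upper limit = 2.4·20·6·400 / 1000 = 115.2 kN.
  Edge l_c = 40 − 22/2 = 29 → r_n = 83.52 kN; interior l_c = 55 − 22 = 33 → r_n = 95.04 kN.
  R_n,bearing = 2·83.52 + 2·95.04 = 357.1 kN → 357.1 / 2 = 179 kN.
Bearing governs: 179 kN.

179 kN (bearing governs)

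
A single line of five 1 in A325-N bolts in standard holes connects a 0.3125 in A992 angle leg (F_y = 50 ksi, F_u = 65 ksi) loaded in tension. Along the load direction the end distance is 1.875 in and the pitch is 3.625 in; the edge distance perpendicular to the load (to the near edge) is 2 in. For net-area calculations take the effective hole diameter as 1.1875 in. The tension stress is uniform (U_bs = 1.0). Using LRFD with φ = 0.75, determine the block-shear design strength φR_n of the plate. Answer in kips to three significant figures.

122 kips

Shear plane L_v = 1.875 + 4·3.625 = 16.38 in; A_gv = 16.38 × 0.3125 = 5.117 in².
A_nv = (16.38 − 4.5·1.1875) × 0.3125 = 3.447 in².
A_nt = (2 − 0.5·1.1875) × 0.3125 = 0.4395 in².
0.6 F_u A_nv = 134.4 kips; 0.6 F_y A_gv = 153.5 kips → shear rupture governs the shear term.
R_n = 134.4 + 1.0 × 65 × 0.4395 = 163 kips.
Design strength φR_n = 0.75 × 163 = 122 kips.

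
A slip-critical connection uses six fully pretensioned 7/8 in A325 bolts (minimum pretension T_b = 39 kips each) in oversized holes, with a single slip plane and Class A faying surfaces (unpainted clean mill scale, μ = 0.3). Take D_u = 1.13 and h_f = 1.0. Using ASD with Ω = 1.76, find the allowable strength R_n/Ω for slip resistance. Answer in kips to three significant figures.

45.1 kips

R_n = μ · D_u · h_f · T_b · n_s · n_b = 0.3 × 1.13 × 1.0 × 39 × 1 × 6 = 79.33 kips.
Allowable strength R_n/Ω = 79.33 / 1.76 = 45.1 kips.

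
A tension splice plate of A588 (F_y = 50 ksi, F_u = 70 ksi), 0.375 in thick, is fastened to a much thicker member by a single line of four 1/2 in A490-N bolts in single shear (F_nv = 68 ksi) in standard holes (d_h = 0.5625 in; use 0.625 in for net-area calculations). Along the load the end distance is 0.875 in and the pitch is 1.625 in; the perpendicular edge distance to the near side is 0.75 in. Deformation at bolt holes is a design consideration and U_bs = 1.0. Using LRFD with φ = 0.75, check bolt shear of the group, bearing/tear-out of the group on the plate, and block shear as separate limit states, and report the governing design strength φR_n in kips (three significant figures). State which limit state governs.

40.1 kips (bolt shear governs)

Bolt shear: A_b = π·0.5²/4 = 0.1963 in²; R_n = 68 × 0.1963 × 4 × 1 = 53.41 kips → 0.75 × 53.41 = 40.1 kips.
Bearing: edge l_c = 0.5938, r_n = 18.7 kips; interior l_c = 1.062, r_n = 31.5 kips; R_n = 18.7 + 3·31.5 = 113.2 kips → 84.9 kips.
Block shear: A_gv = 2.156, A_nv = 1.336, A_nt = 0.1641 in²; R_n = min(0.6F_uA_nv, 0.6F_yA_gv) + U_bs·F_u·A_nt = 67.59 kips → 50.7 kips.
Bolt shear governs: 40.1 kips.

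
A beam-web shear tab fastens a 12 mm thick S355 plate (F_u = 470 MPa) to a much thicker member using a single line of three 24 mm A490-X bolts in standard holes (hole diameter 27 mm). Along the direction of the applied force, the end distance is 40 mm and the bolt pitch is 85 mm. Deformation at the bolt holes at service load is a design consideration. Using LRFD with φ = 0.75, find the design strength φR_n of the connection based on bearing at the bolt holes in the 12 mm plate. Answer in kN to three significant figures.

622 kN

Per bolt r_n = 1.2 l_c t F_u ≤ 2.4 d t F_u; upper limit = 2.4 × 24 × 12 × 470 / 1000 = 324.9 kN.
Edge bolt: l_c = 40 − 27/2 = 26.5 mm → 1.2 × 26.5 × 12 × 470 / 1000 = 179.4 → r_n = 179.4 kN.
Interior bolts: l_c = 85 − 27 = 58 mm → 1.2 × 58 × 12 × 470 / 1000 = 392.5 → r_n = 324.9 kN.
R_n = 1 × 179.4 + 2 × 324.9 = 829.1 kN.
Design strength φR_n = 0.75 × 829.1 = 622 kN.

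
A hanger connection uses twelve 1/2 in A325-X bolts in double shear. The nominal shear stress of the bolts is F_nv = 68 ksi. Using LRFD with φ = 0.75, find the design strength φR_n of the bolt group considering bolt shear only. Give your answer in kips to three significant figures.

240 kips

A_b = π × 0.5² / 4 = 0.1963 in².
R_n = F_nv · A_b · n · n_s = 68 × 0.1963 × 12 × 2 = 320.4 kips.
Design strength φR_n = 0.75 × 320.4 = 240 kips.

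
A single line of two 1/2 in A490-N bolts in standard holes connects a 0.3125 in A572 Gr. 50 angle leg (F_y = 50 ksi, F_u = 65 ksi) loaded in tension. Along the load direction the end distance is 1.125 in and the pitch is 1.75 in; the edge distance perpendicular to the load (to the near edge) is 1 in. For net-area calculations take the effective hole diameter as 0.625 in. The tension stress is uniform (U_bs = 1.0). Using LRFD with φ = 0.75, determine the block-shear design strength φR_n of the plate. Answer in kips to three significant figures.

Shear plane L_v = 1.125 + 1·1.75 = 2.875 in; A_gv = 2.875 × 0.3125 = 0.8984 in².
A_nv = (2.875 − 1.5·0.625) × 0.3125 = 0.6055 in².
A_nt = (1 − 0.5·0.625) × 0.3125 = 0.2148 in².
0.6 F_u A_nv = 23.61 kips; 0.6 F_y A_gv = 26.95 kips → shear rupture governs the shear term.
R_n = 23.61 + 1.0 × 65 × 0.2148 = 37.58 kips.
Design strength φR_n = 0.75 × 37.58 = 28.2 kips.

28.2 kips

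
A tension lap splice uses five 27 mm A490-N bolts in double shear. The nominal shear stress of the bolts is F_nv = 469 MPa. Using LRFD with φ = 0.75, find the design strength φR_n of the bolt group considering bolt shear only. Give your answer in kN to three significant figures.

A_b = π × 27² / 4 = 572.6 mm².
R_n = F_nv · A_b · n · n_s = 469 × 572.6 × 5 × 2 / 1000 = 2685 kN.
Design strength φR_n = 0.75 × 2685 = 2010 kN.

2010 kN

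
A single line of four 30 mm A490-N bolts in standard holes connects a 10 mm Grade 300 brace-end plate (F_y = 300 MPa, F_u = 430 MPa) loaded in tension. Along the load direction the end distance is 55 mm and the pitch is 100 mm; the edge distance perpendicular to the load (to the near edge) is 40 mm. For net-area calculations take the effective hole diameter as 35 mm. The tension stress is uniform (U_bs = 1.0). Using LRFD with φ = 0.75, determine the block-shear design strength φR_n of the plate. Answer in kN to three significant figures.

Shear plane L_v = 55 + 3·100 = 355 mm; A_gv = 355 × 10 = 3550 mm².
A_nv = (355 − 3.5·35) × 10 = 2325 mm².
A_nt = (40 − 0.5·35) × 10 = 225 mm².
0.6 F_u A_nv = 599.9 kN; 0.6 F_y A_gv = 639 kN → shear rupture governs the shear term.
R_n = 599.9 + 1.0 × 430 × 225 / 1000 = 696.6 kN.
Design strength φR_n = 0.75 × 696.6 = 522 kN.

522 kN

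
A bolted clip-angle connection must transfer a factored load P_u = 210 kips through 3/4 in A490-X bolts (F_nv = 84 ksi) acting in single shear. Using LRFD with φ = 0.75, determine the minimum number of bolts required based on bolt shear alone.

8 bolts

A_b = π·0.75²/4 = 0.4418 in².
Per-bolt design strength φR_n = 0.75 × 84 × 0.4418 × 1 = 27.83 kips.
n ≥ 210 / 27.83 = 7.545 → use 8 bolts.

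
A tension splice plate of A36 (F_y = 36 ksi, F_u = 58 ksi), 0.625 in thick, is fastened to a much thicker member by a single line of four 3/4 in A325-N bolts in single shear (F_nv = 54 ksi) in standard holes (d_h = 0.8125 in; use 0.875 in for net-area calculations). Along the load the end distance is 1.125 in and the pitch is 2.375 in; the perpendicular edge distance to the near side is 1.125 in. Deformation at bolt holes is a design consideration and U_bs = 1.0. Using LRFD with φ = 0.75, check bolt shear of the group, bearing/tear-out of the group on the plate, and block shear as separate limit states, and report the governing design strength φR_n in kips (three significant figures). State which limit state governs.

71.6 kips (bolt shear governs)

Bolt shear: A_b = π·0.75²/4 = 0.4418 in²; R_n = 54 × 0.4418 × 4 × 1 = 95.43 kips → 0.75 × 95.43 = 71.6 kips.
Bearing: edge l_c = 0.7188, r_n = 31.27 kips; interior l_c = 1.562, r_n = 65.25 kips; R_n = 31.27 + 3·65.25 = 227 kips → 170 kips.
Block shear: A_gv = 5.156, A_nv = 3.242, A_nt = 0.4297 in²; R_n = min(0.6F_uA_nv, 0.6F_yA_gv) + U_bs·F_u·A_nt = 136.3 kips → 102 kips.
Bolt shear governs: 71.6 kips.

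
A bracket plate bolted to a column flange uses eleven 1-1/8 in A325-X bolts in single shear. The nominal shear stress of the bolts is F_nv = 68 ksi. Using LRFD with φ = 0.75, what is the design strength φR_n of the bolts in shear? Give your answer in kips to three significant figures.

A_b = π × 1.125² / 4 = 0.994 in².
R_n = F_nv · A_b · n · n_s = 68 × 0.994 × 11 × 1 = 743.5 kips.
Design strength φR_n = 0.75 × 743.5 = 558 kips.

558 kips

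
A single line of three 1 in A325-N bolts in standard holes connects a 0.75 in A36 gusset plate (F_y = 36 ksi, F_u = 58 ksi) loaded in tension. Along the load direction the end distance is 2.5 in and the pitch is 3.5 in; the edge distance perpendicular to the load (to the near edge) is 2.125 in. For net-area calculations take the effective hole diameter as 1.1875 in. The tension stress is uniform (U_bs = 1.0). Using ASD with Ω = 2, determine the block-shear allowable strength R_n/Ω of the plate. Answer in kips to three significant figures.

Shear plane L_v = 2.5 + 2·3.5 = 9.5 in; A_gv = 9.5 × 0.75 = 7.125 in².
A_nv = (9.5 − 2.5·1.1875) × 0.75 = 4.898 in².
A_nt = (2.125 − 0.5·1.1875) × 0.75 = 1.148 in².
0.6 F_u A_nv = 170.5 kips; 0.6 F_y A_gv = 153.9 kips → shear yielding governs the shear term.
R_n = 153.9 + 1.0 × 58 × 1.148 = 220.5 kips.
Allowable strength R_n/Ω = 220.5 / 2 = 110 kips.

110 kips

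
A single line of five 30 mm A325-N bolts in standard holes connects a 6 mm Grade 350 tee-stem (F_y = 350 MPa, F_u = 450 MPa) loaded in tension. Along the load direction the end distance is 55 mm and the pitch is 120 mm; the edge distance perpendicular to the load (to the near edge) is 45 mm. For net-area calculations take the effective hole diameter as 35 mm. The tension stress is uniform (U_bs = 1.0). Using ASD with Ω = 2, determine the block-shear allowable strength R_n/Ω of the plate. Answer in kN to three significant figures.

343 kN

Shear plane L_v = 55 + 4·120 = 535 mm; A_gv = 535 × 6 = 3210 mm².
A_nv = (535 − 4.5·35) × 6 = 2265 mm².
A_nt = (45 − 0.5·35) × 6 = 165 mm².
0.6 F_u A_nv = 611.6 kN; 0.6 F_y A_gv = 674.1 kN → shear rupture governs the shear term.
R_n = 611.6 + 1.0 × 450 × 165 / 1000 = 685.8 kN.
Allowable strength R_n/Ω = 685.8 / 2 = 343 kN.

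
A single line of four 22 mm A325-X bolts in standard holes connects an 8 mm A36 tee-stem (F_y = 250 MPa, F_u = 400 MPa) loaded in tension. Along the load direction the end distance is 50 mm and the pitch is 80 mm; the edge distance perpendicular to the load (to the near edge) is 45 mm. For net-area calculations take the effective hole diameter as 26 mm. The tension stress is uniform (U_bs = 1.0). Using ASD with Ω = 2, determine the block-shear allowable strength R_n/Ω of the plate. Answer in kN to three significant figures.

225 kN

Shear plane L_v = 50 + 3·80 = 290 mm; A_gv = 290 × 8 = 2320 mm².
A_nv = (290 − 3.5·26) × 8 = 1592 mm².
A_nt = (45 − 0.5·26) × 8 = 256 mm².
0.6 F_u A_nv = 382.1 kN; 0.6 F_y A_gv = 348 kN → shear yielding governs the shear term.
R_n = 348 + 1.0 × 400 × 256 / 1000 = 450.4 kN.
Allowable strength R_n/Ω = 450.4 / 2 = 225 kN.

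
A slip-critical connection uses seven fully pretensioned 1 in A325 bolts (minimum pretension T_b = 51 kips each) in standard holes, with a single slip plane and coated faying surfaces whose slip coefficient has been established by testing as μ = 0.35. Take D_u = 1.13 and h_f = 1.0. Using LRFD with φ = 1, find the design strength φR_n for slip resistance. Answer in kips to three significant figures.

141 kips

R_n = μ · D_u · h_f · T_b · n_s · n_b = 0.35 × 1.13 × 1.0 × 51 × 1 × 7 = 141.2 kips.
Design strength φR_n = 1 × 141.2 = 141 kips.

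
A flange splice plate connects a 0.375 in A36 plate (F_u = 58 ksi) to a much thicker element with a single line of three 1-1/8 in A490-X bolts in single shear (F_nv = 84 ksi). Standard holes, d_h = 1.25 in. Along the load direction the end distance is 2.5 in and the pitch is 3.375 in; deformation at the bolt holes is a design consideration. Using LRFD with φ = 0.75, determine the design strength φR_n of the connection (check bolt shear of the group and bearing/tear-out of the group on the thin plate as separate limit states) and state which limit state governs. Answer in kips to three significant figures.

Bolt shear: A_b = π·1.125²/4 = 0.994 in²; R_n = 84 × 0.994 × 3 × 1 = 250.5 kips → 0.75 × 250.5 = 188 kips.
Bearing (1.2 l_c t F_u ≤ 2.4 d t F_u): upper limit = 2.4·1.125·0.375·58 = 58.72 kips.
  Edge l_c = 2.5 − 1.25/2 = 1.875 → r_n = 48.94 kips; interior l_c = 3.375 − 1.25 = 2.125 → r_n = 55.46 kips.
  R_n,bearing = 1·48.94 + 2·55.46 = 159.9 kips → 0.75 × 159.9 = 120 kips.
Bearing governs: 120 kips.

120 kips (bearing governs)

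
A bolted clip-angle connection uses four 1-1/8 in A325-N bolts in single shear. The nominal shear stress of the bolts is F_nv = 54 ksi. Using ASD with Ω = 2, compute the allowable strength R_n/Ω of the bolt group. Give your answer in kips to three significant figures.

107 kips

A_b = π × 1.125² / 4 = 0.994 in².
R_n = F_nv · A_b · n · n_s = 54 × 0.994 × 4 × 1 = 214.7 kips.
Allowable strength R_n/Ω = 214.7 / 2 = 107 kips.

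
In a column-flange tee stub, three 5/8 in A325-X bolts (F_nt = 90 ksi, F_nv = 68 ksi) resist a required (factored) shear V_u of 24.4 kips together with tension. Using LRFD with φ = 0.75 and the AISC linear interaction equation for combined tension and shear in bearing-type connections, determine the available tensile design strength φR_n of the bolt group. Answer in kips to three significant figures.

48.5 kips

A_b = π·0.625²/4 = 0.3068 in²; f_rv = 24.4 / (3 × 0.3068) = 26.51 ksi.
F'_nt = 1.3 F_nt − (F_nt / φF_nv) f_rv = 1.3·90 − (90/(0.75·68))·26.51 = 70.22 ksi, capped at F_nt → F'_nt = 70.22 ksi.
R_n = F'_nt · A_b · n = 70.22 × 0.3068 × 3 = 64.63 kips.
Design strength φR_n = 0.75 × 64.63 = 48.5 kips.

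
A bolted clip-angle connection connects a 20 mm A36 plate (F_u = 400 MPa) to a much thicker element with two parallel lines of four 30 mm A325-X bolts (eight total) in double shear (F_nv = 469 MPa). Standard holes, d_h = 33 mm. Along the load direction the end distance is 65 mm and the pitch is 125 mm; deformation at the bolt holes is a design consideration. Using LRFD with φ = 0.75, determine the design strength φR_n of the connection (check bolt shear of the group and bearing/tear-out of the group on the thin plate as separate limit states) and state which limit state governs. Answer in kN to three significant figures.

Bolt shear: A_b = π·30²/4 = 706.9 mm²; R_n = 469 × 706.9 × 8 × 2 / 1000 = 5304 kN → 0.75 × 5304 = 3980 kN.
Bearing (1.2 l_c t F_u ≤ 2.4 d t F_u): upper limit = 2.4·30·20·400 / 1000 = 576 kN.
  Edge l_c = 65 − 33/2 = 48.5 → r_n = 465.6 kN; interior l_c = 125 − 33 = 92 → r_n = 576 kN.
  R_n,bearing = 2·465.6 + 6·576 = 4387 kN → 0.75 × 4387 = 3290 kN.
Bearing governs: 3290 kN.

3290 kN (bearing governs)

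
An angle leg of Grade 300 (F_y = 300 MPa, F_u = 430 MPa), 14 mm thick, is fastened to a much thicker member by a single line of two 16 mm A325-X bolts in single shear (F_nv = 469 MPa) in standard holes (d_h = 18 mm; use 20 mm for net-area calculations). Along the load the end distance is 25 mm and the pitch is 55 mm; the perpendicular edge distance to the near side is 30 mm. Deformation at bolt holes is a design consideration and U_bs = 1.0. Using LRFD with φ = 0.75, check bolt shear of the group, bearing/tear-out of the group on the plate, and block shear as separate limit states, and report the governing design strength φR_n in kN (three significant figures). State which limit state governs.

141 kN (bolt shear governs)

Bolt shear: A_b = π·16²/4 = 201.1 mm²; R_n = 469 × 201.1 × 2 × 1 / 1000 = 188.6 kN → 0.75 × 188.6 = 141 kN.
Bearing: edge l_c = 16, r_n = 115.6 kN; interior l_c = 37, r_n = 231.2 kN; R_n = 115.6 + 1·231.2 = 346.8 kN → 260 kN.
Block shear: A_gv = 1120, A_nv = 700, A_nt = 280 mm²; R_n = min(0.6F_uA_nv, 0.6F_yA_gv) + U_bs·F_u·A_nt = 301 kN → 226 kN.
Bolt shear governs: 141 kN.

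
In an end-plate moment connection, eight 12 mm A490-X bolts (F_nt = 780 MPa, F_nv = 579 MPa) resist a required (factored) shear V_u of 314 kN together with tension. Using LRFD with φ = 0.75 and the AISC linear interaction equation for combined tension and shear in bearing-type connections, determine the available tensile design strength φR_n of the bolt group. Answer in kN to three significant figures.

A_b = π·12²/4 = 113.1 mm²; f_rv = 314 × 1000 / (8 × 113.1) = 347 MPa.
F'_nt = 1.3 F_nt − (F_nt / φF_nv) f_rv = 1.3·780 − (780/(0.75·579))·347 = 390.6 MPa, capped at F_nt → F'_nt = 390.6 MPa.
R_n = F'_nt · A_b · n = 390.6 × 113.1 × 8 / 1000 = 353.4 kN.
Design strength φR_n = 0.75 × 353.4 = 265 kN.

265 kN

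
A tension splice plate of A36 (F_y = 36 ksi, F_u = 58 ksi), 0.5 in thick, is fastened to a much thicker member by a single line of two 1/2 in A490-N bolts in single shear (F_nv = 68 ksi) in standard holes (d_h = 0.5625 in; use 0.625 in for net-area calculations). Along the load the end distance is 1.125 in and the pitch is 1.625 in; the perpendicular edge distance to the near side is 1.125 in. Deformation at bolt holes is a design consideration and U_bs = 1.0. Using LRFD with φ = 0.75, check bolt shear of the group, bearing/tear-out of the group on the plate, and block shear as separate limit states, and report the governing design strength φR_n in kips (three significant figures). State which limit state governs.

20 kips (bolt shear governs)

Bolt shear: A_b = π·0.5²/4 = 0.1963 in²; R_n = 68 × 0.1963 × 2 × 1 = 26.7 kips → 0.75 × 26.7 = 20 kips.
Bearing: edge l_c = 0.8438, r_n = 29.36 kips; interior l_c = 1.062, r_n = 34.8 kips; R_n = 29.36 + 1·34.8 = 64.16 kips → 48.1 kips.
Block shear: A_gv = 1.375, A_nv = 0.9062, A_nt = 0.4062 in²; R_n = min(0.6F_uA_nv, 0.6F_yA_gv) + U_bs·F_u·A_nt = 53.26 kips → 39.9 kips.
Bolt shear governs: 20 kips.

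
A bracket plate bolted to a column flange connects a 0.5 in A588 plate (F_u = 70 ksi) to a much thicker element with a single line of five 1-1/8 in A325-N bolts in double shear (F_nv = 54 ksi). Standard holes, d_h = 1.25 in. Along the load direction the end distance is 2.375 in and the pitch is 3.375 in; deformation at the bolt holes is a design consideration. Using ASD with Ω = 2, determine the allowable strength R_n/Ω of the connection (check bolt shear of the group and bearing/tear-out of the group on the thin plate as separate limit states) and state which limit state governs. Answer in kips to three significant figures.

215 kips (bearing governs)

Bolt shear: A_b = π·1.125²/4 = 0.994 in²; R_n = 54 × 0.994 × 5 × 2 = 536.8 kips → 536.8 / 2 = 268 kips.
Bearing (1.2 l_c t F_u ≤ 2.4 d t F_u): upper limit = 2.4·1.125·0.5·70 = 94.5 kips.
  Edge l_c = 2.375 − 1.25/2 = 1.75 → r_n = 73.5 kips; interior l_c = 3.375 − 1.25 = 2.125 → r_n = 89.25 kips.
  R_n,bearing = 1·73.5 + 4·89.25 = 430.5 kips → 430.5 / 2 = 215 kips.
Bearing governs: 215 kips.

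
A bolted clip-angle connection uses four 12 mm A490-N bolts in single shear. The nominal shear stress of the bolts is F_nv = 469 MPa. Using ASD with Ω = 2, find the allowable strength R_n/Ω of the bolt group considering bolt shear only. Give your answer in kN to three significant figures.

106 kN

A_b = π × 12² / 4 = 113.1 mm².
R_n = F_nv · A_b · n · n_s = 469 × 113.1 × 4 × 1 / 1000 = 212.2 kN.
Allowable strength R_n/Ω = 212.2 / 2 = 106 kN.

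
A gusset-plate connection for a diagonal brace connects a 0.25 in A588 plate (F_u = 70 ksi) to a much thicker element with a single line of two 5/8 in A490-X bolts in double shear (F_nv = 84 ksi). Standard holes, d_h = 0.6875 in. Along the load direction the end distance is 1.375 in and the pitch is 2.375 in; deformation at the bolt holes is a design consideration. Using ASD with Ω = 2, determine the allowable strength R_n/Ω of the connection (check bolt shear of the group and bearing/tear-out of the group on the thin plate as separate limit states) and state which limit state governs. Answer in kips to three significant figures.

Bolt shear: A_b = π·0.625²/4 = 0.3068 in²; R_n = 84 × 0.3068 × 2 × 2 = 103.1 kips → 103.1 / 2 = 51.5 kips.
Bearing (1.2 l_c t F_u ≤ 2.4 d t F_u): upper limit = 2.4·0.625·0.25·70 = 26.25 kips.
  Edge l_c = 1.375 − 0.6875/2 = 1.031 → r_n = 21.66 kips; interior l_c = 2.375 − 0.6875 = 1.688 → r_n = 26.25 kips.
  R_n,bearing = 1·21.66 + 1·26.25 = 47.91 kips → 47.91 / 2 = 24 kips.
Bearing governs: 24 kips.

24 kips (bearing governs)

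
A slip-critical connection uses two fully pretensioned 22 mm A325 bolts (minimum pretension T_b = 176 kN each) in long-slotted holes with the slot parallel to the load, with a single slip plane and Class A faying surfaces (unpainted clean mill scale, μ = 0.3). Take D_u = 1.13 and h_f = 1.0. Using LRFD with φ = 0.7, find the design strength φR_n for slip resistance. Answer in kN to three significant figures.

83.5 kN

R_n = μ · D_u · h_f · T_b · n_s · n_b = 0.3 × 1.13 × 1.0 × 176 × 1 × 2 = 119.3 kN.
Design strength φR_n = 0.7 × 119.3 = 83.5 kN.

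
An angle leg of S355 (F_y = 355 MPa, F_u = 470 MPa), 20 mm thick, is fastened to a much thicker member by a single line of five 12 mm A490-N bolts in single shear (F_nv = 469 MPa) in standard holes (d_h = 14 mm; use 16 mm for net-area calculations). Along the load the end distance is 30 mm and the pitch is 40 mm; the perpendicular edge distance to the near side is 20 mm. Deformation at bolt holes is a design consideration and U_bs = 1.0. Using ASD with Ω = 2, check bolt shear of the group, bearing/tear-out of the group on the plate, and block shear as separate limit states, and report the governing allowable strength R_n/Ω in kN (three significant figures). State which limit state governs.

Bolt shear: A_b = π·12²/4 = 113.1 mm²; R_n = 469 × 113.1 × 5 × 1 / 1000 = 265.2 kN → 265.2 / 2 = 133 kN.
Bearing: edge l_c = 23, r_n = 259.4 kN; interior l_c = 26, r_n = 270.7 kN; R_n = 259.4 + 4·270.7 = 1342 kN → 671 kN.
Block shear: A_gv = 3800, A_nv = 2360, A_nt = 240 mm²; R_n = min(0.6F_uA_nv, 0.6F_yA_gv) + U_bs·F_u·A_nt = 778.3 kN → 389 kN.
Bolt shear governs: 133 kN.

133 kN (bolt shear governs)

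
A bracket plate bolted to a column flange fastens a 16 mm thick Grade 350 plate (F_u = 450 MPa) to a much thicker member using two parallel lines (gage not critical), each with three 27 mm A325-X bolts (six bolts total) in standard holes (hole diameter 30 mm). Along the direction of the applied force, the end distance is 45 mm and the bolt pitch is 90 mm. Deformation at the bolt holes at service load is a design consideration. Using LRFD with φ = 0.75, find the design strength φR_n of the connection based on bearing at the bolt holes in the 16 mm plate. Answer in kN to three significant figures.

Per bolt r_n = 1.2 l_c t F_u ≤ 2.4 d t F_u; upper limit = 2.4 × 27 × 16 × 450 / 1000 = 466.6 kN.
Edge bolt: l_c = 45 − 30/2 = 30 mm → 1.2 × 30 × 16 × 450 / 1000 = 259.2 → r_n = 259.2 kN.
Interior bolts: l_c = 90 − 30 = 60 mm → 1.2 × 60 × 16 × 450 / 1000 = 518.4 → r_n = 466.6 kN.
R_n = 2 × 259.2 + 4 × 466.6 = 2385 kN.
Design strength φR_n = 0.75 × 2385 = 1790 kN.

1790 kN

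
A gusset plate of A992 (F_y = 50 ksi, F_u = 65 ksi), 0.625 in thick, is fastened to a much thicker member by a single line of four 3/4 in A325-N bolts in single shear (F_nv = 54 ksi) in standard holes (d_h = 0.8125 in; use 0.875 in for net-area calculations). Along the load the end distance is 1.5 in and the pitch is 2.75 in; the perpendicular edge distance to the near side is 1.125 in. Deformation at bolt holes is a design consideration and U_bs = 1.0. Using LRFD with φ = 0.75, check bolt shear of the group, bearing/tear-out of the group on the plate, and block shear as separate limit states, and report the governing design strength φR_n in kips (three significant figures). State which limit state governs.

Bolt shear: A_b = π·0.75²/4 = 0.4418 in²; R_n = 54 × 0.4418 × 4 × 1 = 95.43 kips → 0.75 × 95.43 = 71.6 kips.
Bearing: edge l_c = 1.094, r_n = 53.32 kips; interior l_c = 1.938, r_n = 73.12 kips; R_n = 53.32 + 3·73.12 = 272.7 kips → 205 kips.
Block shear: A_gv = 6.094, A_nv = 4.18, A_nt = 0.4297 in²; R_n = min(0.6F_uA_nv, 0.6F_yA_gv) + U_bs·F_u·A_nt = 190.9 kips → 143 kips.
Bolt shear governs: 71.6 kips.

71.6 kips (bolt shear governs)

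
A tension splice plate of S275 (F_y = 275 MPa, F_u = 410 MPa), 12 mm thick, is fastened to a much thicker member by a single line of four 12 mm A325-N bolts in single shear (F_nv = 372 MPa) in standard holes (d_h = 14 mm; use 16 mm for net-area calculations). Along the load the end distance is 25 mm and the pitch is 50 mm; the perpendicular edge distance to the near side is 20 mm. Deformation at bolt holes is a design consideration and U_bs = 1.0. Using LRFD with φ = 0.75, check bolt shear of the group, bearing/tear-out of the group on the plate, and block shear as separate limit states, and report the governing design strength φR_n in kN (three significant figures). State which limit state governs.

126 kN (bolt shear governs)

Bolt shear: A_b = π·12²/4 = 113.1 mm²; R_n = 372 × 113.1 × 4 × 1 / 1000 = 168.3 kN → 0.75 × 168.3 = 126 kN.
Bearing: edge l_c = 18, r_n = 106.3 kN; interior l_c = 36, r_n = 141.7 kN; R_n = 106.3 + 3·141.7 = 531.4 kN → 399 kN.
Block shear: A_gv = 2100, A_nv = 1428, A_nt = 144 mm²; R_n = min(0.6F_uA_nv, 0.6F_yA_gv) + U_bs·F_u·A_nt = 405.5 kN → 304 kN.
Bolt shear governs: 126 kN.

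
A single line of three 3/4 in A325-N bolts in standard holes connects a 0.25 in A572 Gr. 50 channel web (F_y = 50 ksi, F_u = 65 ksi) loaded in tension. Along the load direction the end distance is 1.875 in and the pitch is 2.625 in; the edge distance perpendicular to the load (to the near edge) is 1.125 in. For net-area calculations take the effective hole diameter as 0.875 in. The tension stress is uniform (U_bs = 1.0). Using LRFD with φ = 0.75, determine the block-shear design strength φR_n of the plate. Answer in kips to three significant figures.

Shear plane L_v = 1.875 + 2·2.625 = 7.125 in; A_gv = 7.125 × 0.25 = 1.781 in².
A_nv = (7.125 − 2.5·0.875) × 0.25 = 1.234 in².
A_nt = (1.125 − 0.5·0.875) × 0.25 = 0.1719 in².
0.6 F_u A_nv = 48.14 kips; 0.6 F_y A_gv = 53.44 kips → shear rupture governs the shear term.
R_n = 48.14 + 1.0 × 65 × 0.1719 = 59.31 kips.
Design strength φR_n = 0.75 × 59.31 = 44.5 kips.

44.5 kips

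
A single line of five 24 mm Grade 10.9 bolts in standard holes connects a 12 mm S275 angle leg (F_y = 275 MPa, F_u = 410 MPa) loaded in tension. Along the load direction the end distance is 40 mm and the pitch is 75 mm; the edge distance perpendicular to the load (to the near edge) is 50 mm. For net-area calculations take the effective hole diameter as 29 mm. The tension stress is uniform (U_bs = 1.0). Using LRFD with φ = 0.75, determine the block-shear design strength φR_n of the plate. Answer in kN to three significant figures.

Shear plane L_v = 40 + 4·75 = 340 mm; A_gv = 340 × 12 = 4080 mm².
A_nv = (340 − 4.5·29) × 12 = 2514 mm².
A_nt = (50 − 0.5·29) × 12 = 426 mm².
0.6 F_u A_nv = 618.4 kN; 0.6 F_y A_gv = 673.2 kN → shear rupture governs the shear term.
R_n = 618.4 + 1.0 × 410 × 426 / 1000 = 793.1 kN.
Design strength φR_n = 0.75 × 793.1 = 595 kN.

595 kN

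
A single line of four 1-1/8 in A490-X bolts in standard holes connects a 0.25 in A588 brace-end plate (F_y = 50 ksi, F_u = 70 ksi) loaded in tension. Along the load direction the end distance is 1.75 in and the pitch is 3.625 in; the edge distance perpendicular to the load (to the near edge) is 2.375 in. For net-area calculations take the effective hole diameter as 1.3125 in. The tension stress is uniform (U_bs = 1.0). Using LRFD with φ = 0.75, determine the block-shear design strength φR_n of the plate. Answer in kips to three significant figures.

85.8 kips

Shear plane L_v = 1.75 + 3·3.625 = 12.62 in; A_gv = 12.62 × 0.25 = 3.156 in².
A_nv = (12.62 − 3.5·1.3125) × 0.25 = 2.008 in².
A_nt = (2.375 − 0.5·1.3125) × 0.25 = 0.4297 in².
0.6 F_u A_nv = 84.33 kips; 0.6 F_y A_gv = 94.69 kips → shear rupture governs the shear term.
R_n = 84.33 + 1.0 × 70 × 0.4297 = 114.4 kips.
Design strength φR_n = 0.75 × 114.4 = 85.8 kips.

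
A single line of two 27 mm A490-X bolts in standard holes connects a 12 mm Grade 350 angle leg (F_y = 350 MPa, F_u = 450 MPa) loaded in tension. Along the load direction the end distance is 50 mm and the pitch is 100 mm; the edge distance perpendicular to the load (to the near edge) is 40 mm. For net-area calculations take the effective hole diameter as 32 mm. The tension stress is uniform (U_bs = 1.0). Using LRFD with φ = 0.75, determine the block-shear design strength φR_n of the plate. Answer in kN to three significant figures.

345 kN

Shear plane L_v = 50 + 1·100 = 150 mm; A_gv = 150 × 12 = 1800 mm².
A_nv = (150 − 1.5·32) × 12 = 1224 mm².
A_nt = (40 − 0.5·32) × 12 = 288 mm².
0.6 F_u A_nv = 330.5 kN; 0.6 F_y A_gv = 378 kN → shear rupture governs the shear term.
R_n = 330.5 + 1.0 × 450 × 288 / 1000 = 460.1 kN.
Design strength φR_n = 0.75 × 460.1 = 345 kN.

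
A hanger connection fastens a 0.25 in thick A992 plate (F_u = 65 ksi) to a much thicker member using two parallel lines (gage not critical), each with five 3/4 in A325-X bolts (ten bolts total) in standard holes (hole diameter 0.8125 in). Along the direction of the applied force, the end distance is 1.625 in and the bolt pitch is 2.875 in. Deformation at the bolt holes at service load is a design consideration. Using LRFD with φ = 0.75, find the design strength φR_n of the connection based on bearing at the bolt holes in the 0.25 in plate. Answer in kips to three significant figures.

211 kips

Per bolt r_n = 1.2 l_c t F_u ≤ 2.4 d t F_u; upper limit = 2.4 × 0.75 × 0.25 × 65 = 29.25 kips.
Edge bolt: l_c = 1.625 − 0.8125/2 = 1.219 in → 1.2 × 1.219 × 0.25 × 65 = 23.77 → r_n = 23.77 kips.
Interior bolts: l_c = 2.875 − 0.8125 = 2.062 in → 1.2 × 2.062 × 0.25 × 65 = 40.22 → r_n = 29.25 kips.
R_n = 2 × 23.77 + 8 × 29.25 = 281.5 kips.
Design strength φR_n = 0.75 × 281.5 = 211 kips.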